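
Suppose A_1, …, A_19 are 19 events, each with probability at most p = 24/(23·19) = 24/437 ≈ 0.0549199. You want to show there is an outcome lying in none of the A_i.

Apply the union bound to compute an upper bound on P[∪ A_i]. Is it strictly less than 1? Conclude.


Union bound: P[∪_{i=1}^{19} A_i] ≤ Σ_i P[A_i] ≤ 19·p = 19·(24/437) = 24/23.
Numerically: 24/23 ≈ 1.0434783.
Is 24/23 < 1? NO.
Since the bound 24/23 is ≥ 1, the union bound is uninformative here; it does NOT by itself certify existence.

19·p = 24/23 ≈ 1.0434783; existence NOT certified by the union bound.


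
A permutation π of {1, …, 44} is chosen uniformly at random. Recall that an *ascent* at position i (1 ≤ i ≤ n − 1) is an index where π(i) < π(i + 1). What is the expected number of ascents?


Write X = Σ X_I over i = 1, …, 43, with X_I the indicator of one ascent.
There are 43 indicators.
For each fixed i, the pair (π(i), π(i+1)) is a uniformly random ordered pair of distinct values from {1, …, 44}; by symmetry P[π(i) < π(i+1)] = 1/2.
By linearity: E[X] = 43 · (1/2) = (44 − 1) · (1/2) = 43/2 ≈ 21.50000.

E[X] = 43/2 = 21.50000.


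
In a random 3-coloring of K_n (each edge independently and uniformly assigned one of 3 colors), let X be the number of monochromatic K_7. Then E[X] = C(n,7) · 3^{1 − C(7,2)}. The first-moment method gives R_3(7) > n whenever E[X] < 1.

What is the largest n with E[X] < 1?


We need C(n, 7) · 3^{1 − 21} < 1, i.e. C(n, 7) < 3^{21 − 1} = 3486784401.
Check values of n near the boundary:
  n = 76: C(76, 7) = 2186189400; 2186189400 < 3486784401? YES
  n = 77: C(77, 7) = 2404808340; 2404808340 < 3486784401? YES
  n = 78: C(78, 7) = 2641902120; 2641902120 < 3486784401? YES
  n = 79: C(79, 7) = 2898753715; 2898753715 < 3486784401? YES
  n = 80: C(80, 7) = 3176716400; 3176716400 < 3486784401? YES
  n = 81: C(81, 7) = 3477216600; 3477216600 < 3486784401? YES
  n = 82: C(82, 7) = 3801756816; 3801756816 < 3486784401? NO
  n = 83: C(83, 7) = 4151918628; 4151918628 < 3486784401? NO
The largest n with C(n, 7) < 3486784401 is n = 81 (where E[X] = 42928600/43046721 ≈ 0.9973). Hence R_3(7) > 81, i.e. R_3(7) ≥ 82.

Largest n = 81; hence R_3(7) > 81.


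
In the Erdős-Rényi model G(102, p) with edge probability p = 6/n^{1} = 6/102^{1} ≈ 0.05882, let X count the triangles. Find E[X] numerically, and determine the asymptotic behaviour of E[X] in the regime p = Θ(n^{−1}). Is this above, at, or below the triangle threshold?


Number of potential triangles: C(102, 3) = 171700.
Each occurs with probability p³ ≈ (0.05882)³ ≈ 2.035416e-04.
By linearity: E[X] = C(102, 3)·p³ ≈ 171700 · 2.035416e-04 ≈ 34.9481.
Here α = 1, so p = 6/n is exactly at the triangle threshold p ~ 1/n. Asymptotically E[X] → c³/6 = 6³/6 = 36 ≈ 36.0000, a bounded constant. In this regime the triangle count is asymptotically Poisson(c³/6).

E[X] ≈ 34.9481; in regime p = Θ(1/n^{1}) E[X] stays bounded (at the triangle threshold p ~ 1/n).


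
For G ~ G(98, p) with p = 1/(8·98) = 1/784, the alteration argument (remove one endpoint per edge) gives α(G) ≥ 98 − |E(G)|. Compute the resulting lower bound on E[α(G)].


E[|E(G)|] = C(98, 2)·p = 4753 · (1/784) = 97/16.
E[α(G)] ≥ n − E[|E(G)|] = 98 − 97/16 = 1471/16.
Numerically: ≈ 91.938.
(This is only a lower bound; the true E[α(G)] may be larger.)

E[α(G)] ≥ 1471/16 ≈ 91.938.


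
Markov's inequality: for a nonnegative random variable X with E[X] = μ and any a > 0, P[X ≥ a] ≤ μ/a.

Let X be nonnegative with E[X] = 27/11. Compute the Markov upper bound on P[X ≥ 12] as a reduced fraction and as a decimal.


μ = E[X] = 27/11, a = 12.
Markov: P[X ≥ 12] ≤ μ/a = (27/11)/12 = 9/44.
Numerically: ≈ 0.204545.
(Since a = 12 > μ = 2.454545, the bound 9/44 is < 1 and informative.)

P[X ≥ 12] ≤ 9/44 ≈ 0.204545.


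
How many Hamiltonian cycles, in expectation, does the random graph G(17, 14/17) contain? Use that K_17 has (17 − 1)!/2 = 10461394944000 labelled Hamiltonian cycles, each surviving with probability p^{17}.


K_17 has (17 − 1)!/2 = 10461394944000 labelled Hamiltonian cycles.
For each such Hamiltonian cycle H, let X_H = 1 if all 17 edges of H are present in G. Then P[X_H = 1] = p^{17} = (14/17)^{17} = 30491346729331195904/827240261886336764177.
By linearity of expectation: E[X] = Σ_H E[X_H] = 10461394944000 · p^{17} = 10461394944000 · 30491346729331195904/827240261886336764177 = 318982020509976309331579109376000/827240261886336764177.
Numerically: E[X] ≈ 3.85598e+11.

E[X] = 10461394944000 · (14/17)^{17} = 318982020509976309331579109376000/827240261886336764177 ≈ 3.85598e+11.


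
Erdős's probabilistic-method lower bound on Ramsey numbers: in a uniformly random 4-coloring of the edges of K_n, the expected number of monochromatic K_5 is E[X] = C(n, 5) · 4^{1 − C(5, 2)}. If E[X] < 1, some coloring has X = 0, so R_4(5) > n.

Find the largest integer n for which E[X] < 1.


We need C(n, 5) · 4^{1 − 10} < 1, i.e. C(n, 5) < 4^{10 − 1} = 262144.
Check values of n near the boundary:
  n = 28: C(28, 5) = 98280; 98280 < 262144? YES
  n = 29: C(29, 5) = 118755; 118755 < 262144? YES
  n = 30: C(30, 5) = 142506; 142506 < 262144? YES
  n = 31: C(31, 5) = 169911; 169911 < 262144? YES
  n = 32: C(32, 5) = 201376; 201376 < 262144? YES
  n = 33: C(33, 5) = 237336; 237336 < 262144? YES
  n = 34: C(34, 5) = 278256; 278256 < 262144? NO
The largest n with C(n, 5) < 262144 is n = 33 (where E[X] = 29667/32768 ≈ 0.905365). Hence R_4(5) > 33, i.e. R_4(5) ≥ 34.

Largest n = 33; hence R_4(5) > 33.


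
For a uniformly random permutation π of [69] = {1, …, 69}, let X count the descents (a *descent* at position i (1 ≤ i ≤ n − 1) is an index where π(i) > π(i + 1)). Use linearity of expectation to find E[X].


Write X = Σ X_I over i = 1, …, 68, with X_I the indicator of one descent.
There are 68 indicators.
For each fixed i, the pair (π(i), π(i+1)) is a uniformly random ordered pair of distinct values from {1, …, 69}; by symmetry P[π(i) > π(i+1)] = 1/2.
By linearity: E[X] = 68 · (1/2) = (69 − 1) · (1/2) = 34 ≈ 34.000.

E[X] = 34 = 34.000.


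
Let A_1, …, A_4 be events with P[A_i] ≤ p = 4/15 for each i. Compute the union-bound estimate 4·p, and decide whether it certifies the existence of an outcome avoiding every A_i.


Union bound: P[∪_{i=1}^{4} A_i] ≤ Σ_i P[A_i] ≤ 4·p = 4·(4/15) = 16/15.
Numerically: 16/15 ≈ 1.0667.
Is 16/15 < 1? NO.
Since the bound 16/15 is ≥ 1, the union bound is uninformative here; it does NOT by itself certify existence.

4·p = 16/15 ≈ 1.0667; existence NOT certified by the union bound.


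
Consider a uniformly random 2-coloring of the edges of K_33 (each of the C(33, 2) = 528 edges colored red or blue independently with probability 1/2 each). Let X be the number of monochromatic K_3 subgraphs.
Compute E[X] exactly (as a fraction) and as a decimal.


Let X = Σ_S X_S over the C(33, 3) = 5456 subsets S of size 3, where X_S = 1 if the K_3 on S is monochromatic.
For a fixed S, the K_3 on S has C(3, 2) = 3 edges. P[all 3 edges red] = (1/2)^3, and likewise for blue, so P[monochromatic] = 2·(1/2)^3 = 2^{1 − 3} = 1/4.
Summing: E[X] = C(33, 3) · 2^{1 − 3} = 5456 · 1/4 = 1364.
Numerically: E[X] ≈ 1364.00000.

E[X] = C(33,3)·2^(1−C(3,2)) = 1364 ≈ 1364.00000.


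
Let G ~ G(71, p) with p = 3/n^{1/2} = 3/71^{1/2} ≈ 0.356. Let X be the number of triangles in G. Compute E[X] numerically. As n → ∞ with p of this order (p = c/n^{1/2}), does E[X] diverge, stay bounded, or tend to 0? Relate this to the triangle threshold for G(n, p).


Number of potential triangles: C(71, 3) = 57155.
Each occurs with probability p³ ≈ (0.356)³ ≈ 4.51311e-02.
By linearity: E[X] = C(71, 3)·p³ ≈ 57155 · 4.51311e-02 ≈ 2579.470.
Since α = 1/2 < 1, p = c/n^{1/2} ≫ 1/n is above the triangle threshold p ~ 1/n. Asymptotically E[X] ~ (c³/6)·n^{3(1−α)} = (3³/6)·n^{1.5} → ∞; triangles are abundant w.h.p.

E[X] ≈ 2579.470; in regime p = Θ(1/n^{1/2}) E[X] diverges (above the triangle threshold p ~ 1/n).


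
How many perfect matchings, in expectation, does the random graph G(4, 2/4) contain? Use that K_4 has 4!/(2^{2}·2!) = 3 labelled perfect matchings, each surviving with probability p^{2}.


K_4 has 4!/(2^{2}·2!) = 3 labelled perfect matchings.
For each such perfect matching H, let X_H = 1 if all 2 edges of H are present in G. Then P[X_H = 1] = p^{2} = (1/2)^{2} = 1/4.
By linearity: E[X] = Σ_H E[X_H] = 3 · p^{2} = 3 · 1/4 = 3/4.
Numerically: E[X] ≈ 0.75.

E[X] = 3 · (1/2)^{2} = 3/4 ≈ 0.75.


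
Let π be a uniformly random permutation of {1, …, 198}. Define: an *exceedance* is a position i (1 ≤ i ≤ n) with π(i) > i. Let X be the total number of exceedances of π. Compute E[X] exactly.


Write X = Σ_{i=1}^{198} X_i, where X_i = 1_{π(i) > i}.
For each fixed i, π(i) is uniform over {1, …, 198} (marginal of a uniform permutation), so P[π(i) > i] = (n − i)/n. Summing: Σ_{i=1}^{198} (n − i)/n = (0 + 1 + … + 197)/198 = 198(198 − 1)/(2·198) = (198 − 1)/2.
Hence E[X] = Σ_{i=1}^{198} (198 − i)/198 = 197/2 ≈ 98.500.

E[X] = 197/2 = 98.500.


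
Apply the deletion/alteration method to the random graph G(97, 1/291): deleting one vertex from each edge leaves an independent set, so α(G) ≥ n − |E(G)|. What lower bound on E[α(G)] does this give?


E[|E(G)|] = C(97, 2)·p = 4656 · (1/291) = 16.
E[α(G)] ≥ n − E[|E(G)|] = 97 − 16 = 81.
Numerically: ≈ 81.000000.
(This is only a lower bound; the true E[α(G)] may be larger.)

E[α(G)] ≥ 81 ≈ 81.000000.


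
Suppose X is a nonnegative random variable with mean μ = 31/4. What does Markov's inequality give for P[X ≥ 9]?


μ = E[X] = 31/4, a = 9.
Markov: P[X ≥ 9] ≤ μ/a = (31/4)/9 = 31/36.
Numerically: ≈ 0.86111.
(Since a = 9 > μ = 7.75000, the bound 31/36 is < 1 and informative.)

P[X ≥ 9] ≤ 31/36 ≈ 0.86111.


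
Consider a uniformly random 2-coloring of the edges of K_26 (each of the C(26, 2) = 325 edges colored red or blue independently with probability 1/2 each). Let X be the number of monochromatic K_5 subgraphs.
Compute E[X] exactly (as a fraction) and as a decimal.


Let X = Σ_S X_S over the C(26, 5) = 65780 subsets S of size 5, where X_S = 1 if the K_5 on S is monochromatic.
For a fixed S, the K_5 on S has C(5, 2) = 10 edges. P[all 10 edges red] = (1/2)^10, and likewise for blue, so P[monochromatic] = 2·(1/2)^10 = 2^{1 − 10} = 1/512.
By linearity: E[X] = C(26, 5) · 2^{1 − 10} = 65780 · 1/512 = 16445/128.
Numerically: E[X] ≈ 128.4766.

E[X] = C(26,5)·2^(1−C(5,2)) = 16445/128 ≈ 128.4766.


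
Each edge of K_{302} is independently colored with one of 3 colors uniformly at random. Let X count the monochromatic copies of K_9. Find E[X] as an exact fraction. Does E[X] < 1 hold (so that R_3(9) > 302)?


E[X] = C(302, 9) · 3^{1 − 36} = 51054804739588650 · 3^{−35} = 51054804739588650/50031545098999707.
As a reduced fraction: E[X] = 17018268246529550/16677181699666569 ≈ 1.020.
Is E[X] < 1? NO.
Since E[X] ≥ 1, the first-moment bound is inconclusive at n = 302; it does NOT by itself certify R_3(9) > 302.

E[X] = 17018268246529550/16677181699666569 ≈ 1.020; E[X] ≥ 1; first-moment method inconclusive here.


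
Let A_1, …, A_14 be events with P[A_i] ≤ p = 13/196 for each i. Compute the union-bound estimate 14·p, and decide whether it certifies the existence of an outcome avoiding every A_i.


Union bound: P[∪_{i=1}^{14} A_i] ≤ Σ_i P[A_i] ≤ 14·p = 14·(13/196) = 13/14.
Numerically: 13/14 ≈ 0.929.
Is 13/14 < 1? YES.
Since P[∪ A_i] ≤ 13/14 < 1, the complement has P[∩ A_i^c] ≥ 1 − 13/14 = 1/14 > 0, so some outcome avoids every A_i.

14·p = 13/14 ≈ 0.929; existence CERTIFIED by the union bound.


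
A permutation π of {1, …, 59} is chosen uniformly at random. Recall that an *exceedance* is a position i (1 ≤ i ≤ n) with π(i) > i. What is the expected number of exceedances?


Write X = Σ_{i=1}^{59} X_i, where X_i = 1_{π(i) > i}.
For each fixed i, π(i) is uniform over {1, …, 59} (marginal of a uniform permutation), so P[π(i) > i] = (n − i)/n. Summing: Σ_{i=1}^{59} (n − i)/n = (0 + 1 + … + 58)/59 = 59(59 − 1)/(2·59) = (59 − 1)/2.
Hence E[X] = Σ_{i=1}^{59} (59 − i)/59 = 29 ≈ 29.0000.

E[X] = 29 = 29.0000.


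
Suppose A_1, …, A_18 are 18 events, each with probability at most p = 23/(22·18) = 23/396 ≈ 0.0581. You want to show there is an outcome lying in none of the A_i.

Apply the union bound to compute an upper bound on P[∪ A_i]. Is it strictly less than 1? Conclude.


Union bound: P[∪_{i=1}^{18} A_i] ≤ Σ_i P[A_i] ≤ 18·p = 18·(23/396) = 23/22.
Numerically: 23/22 ≈ 1.0455.
Is 23/22 < 1? NO.
Since the bound 23/22 is ≥ 1, the union bound is uninformative here; it does NOT by itself certify existence.

18·p = 23/22 ≈ 1.0455; existence NOT certified by the union bound.


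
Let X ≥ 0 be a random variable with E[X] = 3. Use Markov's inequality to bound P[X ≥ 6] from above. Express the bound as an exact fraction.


μ = E[X] = 3, a = 6.
Markov: P[X ≥ 6] ≤ μ/a = (3)/6 = 1/2.
Numerically: ≈ 0.50000.
(Since a = 6 > μ = 3.00000, the bound 1/2 is < 1 and informative.)

P[X ≥ 6] ≤ 1/2 ≈ 0.50000.


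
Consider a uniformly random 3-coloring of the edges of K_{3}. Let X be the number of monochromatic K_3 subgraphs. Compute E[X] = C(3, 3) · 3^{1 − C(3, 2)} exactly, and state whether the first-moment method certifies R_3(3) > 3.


E[X] = C(3, 3) · 3^{1 − 3} = 1 · 3^{−2} = 1/9.
As a reduced fraction: E[X] = 1/9 ≈ 0.11111.
Is E[X] < 1? YES.
Since E[X] < 1, there exists a 3-coloring of K_{3} with no monochromatic K_3; hence R_3(3) > 3.

E[X] = 1/9 ≈ 0.11111; E[X] < 1, so R_3(3) > 3.


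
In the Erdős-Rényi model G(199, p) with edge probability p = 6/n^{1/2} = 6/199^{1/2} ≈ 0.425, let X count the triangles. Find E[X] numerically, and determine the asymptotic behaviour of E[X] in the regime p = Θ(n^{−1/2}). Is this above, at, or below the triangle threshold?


Number of potential triangles: C(199, 3) = 1293699.
Each occurs with probability p³ ≈ (0.425)³ ≈ 7.69439e-02.
By linearity: E[X] = C(199, 3)·p³ ≈ 1293699 · 7.69439e-02 ≈ 99542.233.
Since α = 1/2 < 1, p = c/n^{1/2} ≫ 1/n is above the triangle threshold p ~ 1/n. Asymptotically E[X] ~ (c³/6)·n^{3(1−α)} = (6³/6)·n^{1.5} → ∞; triangles are abundant w.h.p.

E[X] ≈ 99542.233; in regime p = Θ(1/n^{1/2}) E[X] diverges (above the triangle threshold p ~ 1/n).


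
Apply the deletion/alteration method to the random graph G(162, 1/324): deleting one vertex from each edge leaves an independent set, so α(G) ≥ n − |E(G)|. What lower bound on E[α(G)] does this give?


E[|E(G)|] = C(162, 2)·p = 13041 · (1/324) = 161/4.
E[α(G)] ≥ n − E[|E(G)|] = 162 − 161/4 = 487/4.
Numerically: ≈ 121.750.
(This is only a lower bound; the true E[α(G)] may be larger.)

E[α(G)] ≥ 487/4 ≈ 121.750.


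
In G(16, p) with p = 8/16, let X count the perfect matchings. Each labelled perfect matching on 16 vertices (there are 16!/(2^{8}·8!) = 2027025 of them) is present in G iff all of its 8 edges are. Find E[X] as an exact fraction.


K_16 has 16!/(2^{8}·8!) = 2027025 labelled perfect matchings.
For each such perfect matching H, let X_H = 1 if all 8 edges of H are present in G. Then P[X_H = 1] = p^{8} = (1/2)^{8} = 1/256.
By linearity: E[X] = Σ_H E[X_H] = 2027025 · p^{8} = 2027025 · 1/256 = 2027025/256.
Numerically: E[X] ≈ 7918.07.

E[X] = 2027025 · (1/2)^{8} = 2027025/256 ≈ 7918.07.


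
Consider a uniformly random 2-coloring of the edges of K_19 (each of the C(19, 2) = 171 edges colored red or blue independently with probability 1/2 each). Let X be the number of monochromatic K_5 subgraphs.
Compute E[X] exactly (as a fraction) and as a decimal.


Let X = Σ_S X_S over the C(19, 5) = 11628 subsets S of size 5, where X_S = 1 if the K_5 on S is monochromatic.
For a fixed S, the K_5 on S has C(5, 2) = 10 edges. P[all 10 edges red] = (1/2)^10, and likewise for blue, so P[monochromatic] = 2·(1/2)^10 = 2^{1 − 10} = 1/512.
Summing: E[X] = C(19, 5) · 2^{1 − 10} = 11628 · 1/512 = 2907/128.
Numerically: E[X] ≈ 22.71094.

E[X] = C(19,5)·2^(1−C(5,2)) = 2907/128 ≈ 22.71094.


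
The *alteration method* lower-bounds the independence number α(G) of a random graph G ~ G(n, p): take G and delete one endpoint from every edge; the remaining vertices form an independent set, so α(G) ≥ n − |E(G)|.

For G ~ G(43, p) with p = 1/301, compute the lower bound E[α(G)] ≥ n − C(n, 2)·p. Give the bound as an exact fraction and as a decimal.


E[|E(G)|] = C(43, 2)·p = 903 · (1/301) = 3.
E[α(G)] ≥ n − E[|E(G)|] = 43 − 3 = 40.
Numerically: ≈ 40.0000.
(This is only a lower bound; the true E[α(G)] may be larger.)

E[α(G)] ≥ 40 ≈ 40.0000.


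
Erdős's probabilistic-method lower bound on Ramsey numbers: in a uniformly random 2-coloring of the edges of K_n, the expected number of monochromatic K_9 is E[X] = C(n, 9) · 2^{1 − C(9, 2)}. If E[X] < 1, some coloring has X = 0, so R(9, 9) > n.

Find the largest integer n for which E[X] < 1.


We need C(n, 9) · 2^{1 − 36} < 1, i.e. C(n, 9) < 2^{36 − 1} = 34359738368.
Check values of n near the boundary:
  n = 59: C(59, 9) = 12565671261; 12565671261 < 34359738368? YES
  n = 60: C(60, 9) = 14783142660; 14783142660 < 34359738368? YES
  n = 61: C(61, 9) = 17341763505; 17341763505 < 34359738368? YES
  n = 62: C(62, 9) = 20286591270; 20286591270 < 34359738368? YES
  n = 63: C(63, 9) = 23667689815; 23667689815 < 34359738368? YES
  n = 64: C(64, 9) = 27540584512; 27540584512 < 34359738368? YES
  n = 65: C(65, 9) = 31966749880; 31966749880 < 34359738368? YES
  n = 66: C(66, 9) = 37014131440; 37014131440 < 34359738368? NO
The largest n with C(n, 9) < 34359738368 is n = 65 (where E[X] = 3995843735/4294967296 ≈ 0.93035). Hence R(9, 9) > 65, i.e. R(9, 9) ≥ 66.

Largest n = 65; hence R(9, 9) > 65.


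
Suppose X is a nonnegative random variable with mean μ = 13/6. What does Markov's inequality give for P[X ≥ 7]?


μ = E[X] = 13/6, a = 7.
Markov: P[X ≥ 7] ≤ μ/a = (13/6)/7 = 13/42.
Numerically: ≈ 0.310.
(Since a = 7 > μ = 2.167, the bound 13/42 is < 1 and informative.)

P[X ≥ 7] ≤ 13/42 ≈ 0.310.


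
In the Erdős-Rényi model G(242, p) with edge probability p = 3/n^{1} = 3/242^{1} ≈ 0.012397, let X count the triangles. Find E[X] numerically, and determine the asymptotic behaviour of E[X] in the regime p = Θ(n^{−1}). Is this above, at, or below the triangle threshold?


Number of potential triangles: C(242, 3) = 2332880.
Each occurs with probability p³ ≈ (0.012397)³ ≈ 1.9050995e-06.
By linearity: E[X] = C(242, 3)·p³ ≈ 2332880 · 1.9050995e-06 ≈ 4.44437.
Here α = 1, so p = 3/n is exactly at the triangle threshold p ~ 1/n. Asymptotically E[X] → c³/6 = 3³/6 = 9/2 ≈ 4.50000, a bounded constant. In this regime the triangle count is asymptotically Poisson(c³/6).

E[X] ≈ 4.44437; in regime p = Θ(1/n^{1}) E[X] stays bounded (at the triangle threshold p ~ 1/n).


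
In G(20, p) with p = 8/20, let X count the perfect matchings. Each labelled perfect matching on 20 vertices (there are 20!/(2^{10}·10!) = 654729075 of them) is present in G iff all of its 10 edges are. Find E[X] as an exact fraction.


K_20 has 20!/(2^{10}·10!) = 654729075 labelled perfect matchings.
For each such perfect matching H, let X_H = 1 if all 10 edges of H are present in G. Then P[X_H = 1] = p^{10} = (2/5)^{10} = 1024/9765625.
By linearity: E[X] = Σ_H E[X_H] = 654729075 · p^{10} = 654729075 · 1024/9765625 = 26817702912/390625.
Numerically: E[X] ≈ 6.87e+04.

E[X] = 654729075 · (2/5)^{10} = 26817702912/390625 ≈ 6.87e+04.


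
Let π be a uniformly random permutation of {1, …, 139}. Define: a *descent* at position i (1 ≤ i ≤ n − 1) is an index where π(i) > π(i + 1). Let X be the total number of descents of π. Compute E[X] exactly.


Write X = Σ X_I over i = 1, …, 138, with X_I the indicator of one descent.
There are 138 indicators.
For each fixed i, the pair (π(i), π(i+1)) is a uniformly random ordered pair of distinct values from {1, …, 139}; by symmetry P[π(i) > π(i+1)] = 1/2.
By linearity: E[X] = 138 · (1/2) = (139 − 1) · (1/2) = 69 ≈ 69.000000.

E[X] = 69 = 69.000000.


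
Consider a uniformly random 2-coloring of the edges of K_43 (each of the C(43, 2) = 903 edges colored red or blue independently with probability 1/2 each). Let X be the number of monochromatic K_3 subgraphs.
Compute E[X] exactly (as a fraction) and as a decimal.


Let X = Σ_S X_S over the C(43, 3) = 12341 subsets S of size 3, where X_S = 1 if the K_3 on S is monochromatic.
For a fixed S, the K_3 on S has C(3, 2) = 3 edges. P[all 3 edges red] = (1/2)^3, and likewise for blue, so P[monochromatic] = 2·(1/2)^3 = 2^{1 − 3} = 1/4.
By linearity: E[X] = C(43, 3) · 2^{1 − 3} = 12341 · 1/4 = 12341/4.
Numerically: E[X] ≈ 3085.250000.

E[X] = C(43,3)·2^(1−C(3,2)) = 12341/4 ≈ 3085.250000.


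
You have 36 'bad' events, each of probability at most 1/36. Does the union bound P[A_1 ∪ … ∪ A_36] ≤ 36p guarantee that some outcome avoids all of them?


Union bound: P[∪_{i=1}^{36} A_i] ≤ Σ_i P[A_i] ≤ 36·p = 36·(1/36) = 1.
Numerically: 1 ≈ 1.000000.
Is 1 < 1? NO.
Since the bound 1 is ≥ 1, the union bound is uninformative here; it does NOT by itself certify existence.

36·p = 1 ≈ 1.000000; existence NOT certified by the union bound.


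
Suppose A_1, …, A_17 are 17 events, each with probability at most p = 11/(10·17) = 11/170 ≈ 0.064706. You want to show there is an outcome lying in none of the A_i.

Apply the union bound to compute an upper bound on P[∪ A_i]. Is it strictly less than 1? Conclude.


Union bound: P[∪_{i=1}^{17} A_i] ≤ Σ_i P[A_i] ≤ 17·p = 17·(11/170) = 11/10.
Numerically: 11/10 ≈ 1.100000.
Is 11/10 < 1? NO.
Since the bound 11/10 is ≥ 1, the union bound is uninformative here; it does NOT by itself certify existence.

17·p = 11/10 ≈ 1.100000; existence NOT certified by the union bound.


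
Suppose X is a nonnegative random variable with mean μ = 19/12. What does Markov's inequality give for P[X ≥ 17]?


μ = E[X] = 19/12, a = 17.
Markov: P[X ≥ 17] ≤ μ/a = (19/12)/17 = 19/204.
Numerically: ≈ 0.093137.
(Since a = 17 > μ = 1.583333, the bound 19/204 is < 1 and informative.)

P[X ≥ 17] ≤ 19/204 ≈ 0.093137.


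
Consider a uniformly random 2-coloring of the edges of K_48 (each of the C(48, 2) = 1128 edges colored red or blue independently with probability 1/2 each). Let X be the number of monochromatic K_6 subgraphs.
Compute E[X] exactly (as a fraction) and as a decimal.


Let X = Σ_S X_S over the C(48, 6) = 12271512 subsets S of size 6, where X_S = 1 if the K_6 on S is monochromatic.
For a fixed S, the K_6 on S has C(6, 2) = 15 edges. P[all 15 edges red] = (1/2)^15, and likewise for blue, so P[monochromatic] = 2·(1/2)^15 = 2^{1 − 15} = 1/16384.
By linearity of expectation: E[X] = C(48, 6) · 2^{1 − 15} = 12271512 · 1/16384 = 1533939/2048.
Numerically: E[X] ≈ 748.99365.

E[X] = C(48,6)·2^(1−C(6,2)) = 1533939/2048 ≈ 748.99365.


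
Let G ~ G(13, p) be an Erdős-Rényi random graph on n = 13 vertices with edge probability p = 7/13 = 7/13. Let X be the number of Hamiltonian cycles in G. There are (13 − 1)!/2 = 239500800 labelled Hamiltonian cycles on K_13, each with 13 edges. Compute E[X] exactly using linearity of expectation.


K_13 has (13 − 1)!/2 = 239500800 labelled Hamiltonian cycles.
For each such Hamiltonian cycle H, let X_H = 1 if all 13 edges of H are present in G. Then P[X_H = 1] = p^{13} = (7/13)^{13} = 96889010407/302875106592253.
Summing the indicators: E[X] = Σ_H E[X_H] = 239500800 · p^{13} = 239500800 · 96889010407/302875106592253 = 23204995503684825600/302875106592253.
Numerically: E[X] ≈ 7.66e+04.

E[X] = 239500800 · (7/13)^{13} = 23204995503684825600/302875106592253 ≈ 7.66e+04.


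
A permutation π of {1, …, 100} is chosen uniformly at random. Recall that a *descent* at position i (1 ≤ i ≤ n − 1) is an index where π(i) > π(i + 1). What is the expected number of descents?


Write X = Σ X_I over i = 1, …, 99, with X_I the indicator of one descent.
There are 99 indicators.
For each fixed i, the pair (π(i), π(i+1)) is a uniformly random ordered pair of distinct values from {1, …, 100}; by symmetry P[π(i) > π(i+1)] = 1/2.
By linearity: E[X] = 99 · (1/2) = (100 − 1) · (1/2) = 99/2 ≈ 49.50000.

E[X] = 99/2 = 49.50000.


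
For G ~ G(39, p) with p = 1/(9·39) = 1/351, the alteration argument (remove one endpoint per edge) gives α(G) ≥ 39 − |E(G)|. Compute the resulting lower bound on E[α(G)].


E[|E(G)|] = C(39, 2)·p = 741 · (1/351) = 19/9.
E[α(G)] ≥ n − E[|E(G)|] = 39 − 19/9 = 332/9.
Numerically: ≈ 36.8889.
(This is only a lower bound; the true E[α(G)] may be larger.)

E[α(G)] ≥ 332/9 ≈ 36.8889.


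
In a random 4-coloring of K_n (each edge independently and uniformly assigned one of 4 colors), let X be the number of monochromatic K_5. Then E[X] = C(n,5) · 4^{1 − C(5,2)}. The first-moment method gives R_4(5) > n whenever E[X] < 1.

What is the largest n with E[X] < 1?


We need C(n, 5) · 4^{1 − 10} < 1, i.e. C(n, 5) < 4^{10 − 1} = 262144.
Check values of n near the boundary:
  n = 28: C(28, 5) = 98280; 98280 < 262144? YES
  n = 29: C(29, 5) = 118755; 118755 < 262144? YES
  n = 30: C(30, 5) = 142506; 142506 < 262144? YES
  n = 31: C(31, 5) = 169911; 169911 < 262144? YES
  n = 32: C(32, 5) = 201376; 201376 < 262144? YES
  n = 33: C(33, 5) = 237336; 237336 < 262144? YES
  n = 34: C(34, 5) = 278256; 278256 < 262144? NO
  n = 35: C(35, 5) = 324632; 324632 < 262144? NO
  n = 36: C(36, 5) = 376992; 376992 < 262144? NO
The largest n with C(n, 5) < 262144 is n = 33 (where E[X] = 29667/32768 ≈ 0.9054). Hence R_4(5) > 33, i.e. R_4(5) ≥ 34.

Largest n = 33; hence R_4(5) > 33.


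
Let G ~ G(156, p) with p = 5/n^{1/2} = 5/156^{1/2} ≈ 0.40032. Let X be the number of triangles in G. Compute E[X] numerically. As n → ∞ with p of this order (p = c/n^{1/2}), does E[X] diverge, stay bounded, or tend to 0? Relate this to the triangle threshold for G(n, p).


Number of potential triangles: C(156, 3) = 620620.
Each occurs with probability p³ ≈ (0.40032)³ ≈ 6.41539078e-02.
By linearity: E[X] = C(156, 3)·p³ ≈ 620620 · 6.41539078e-02 ≈ 39815.198243.
Since α = 1/2 < 1, p = c/n^{1/2} ≫ 1/n is above the triangle threshold p ~ 1/n. Asymptotically E[X] ~ (c³/6)·n^{3(1−α)} = (5³/6)·n^{1.5} → ∞; triangles are abundant w.h.p.

E[X] ≈ 39815.198243; in regime p = Θ(1/n^{1/2}) E[X] diverges (above the triangle threshold p ~ 1/n).


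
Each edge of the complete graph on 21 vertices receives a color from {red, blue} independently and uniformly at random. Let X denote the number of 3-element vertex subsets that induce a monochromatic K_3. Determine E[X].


Let X = Σ_S X_S over the C(21, 3) = 1330 subsets S of size 3, where X_S = 1 if the K_3 on S is monochromatic.
For a fixed S, the K_3 on S has C(3, 2) = 3 edges. P[all 3 edges red] = (1/2)^3, and likewise for blue, so P[monochromatic] = 2·(1/2)^3 = 2^{1 − 3} = 1/4.
By linearity of expectation: E[X] = C(21, 3) · 2^{1 − 3} = 1330 · 1/4 = 665/2.
Numerically: E[X] ≈ 332.50000.

E[X] = C(21,3)·2^(1−C(3,2)) = 665/2 ≈ 332.50000.


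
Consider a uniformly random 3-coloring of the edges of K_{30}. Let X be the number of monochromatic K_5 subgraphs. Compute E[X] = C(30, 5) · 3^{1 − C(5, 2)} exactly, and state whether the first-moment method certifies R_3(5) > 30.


E[X] = C(30, 5) · 3^{1 − 10} = 142506 · 3^{−9} = 142506/19683.
As a reduced fraction: E[X] = 5278/729 ≈ 7.24005.
Is E[X] < 1? NO.
Since E[X] ≥ 1, the first-moment bound is inconclusive at n = 30; it does NOT by itself certify R_3(5) > 30.

E[X] = 5278/729 ≈ 7.24005; E[X] ≥ 1; first-moment method inconclusive here.


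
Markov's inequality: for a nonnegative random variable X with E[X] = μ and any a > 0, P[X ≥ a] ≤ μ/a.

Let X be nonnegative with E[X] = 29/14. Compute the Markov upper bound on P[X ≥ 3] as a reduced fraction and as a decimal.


μ = E[X] = 29/14, a = 3.
Markov: P[X ≥ 3] ≤ μ/a = (29/14)/3 = 29/42.
Numerically: ≈ 0.690476.
(Since a = 3 > μ = 2.071429, the bound 29/42 is < 1 and informative.)

P[X ≥ 3] ≤ 29/42 ≈ 0.690476.


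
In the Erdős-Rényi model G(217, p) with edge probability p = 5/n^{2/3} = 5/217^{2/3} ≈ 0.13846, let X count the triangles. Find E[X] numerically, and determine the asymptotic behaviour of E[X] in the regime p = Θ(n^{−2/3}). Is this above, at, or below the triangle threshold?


Number of potential triangles: C(217, 3) = 1679580.
Each occurs with probability p³ ≈ (0.13846)³ ≈ 2.6545478e-03.
By linearity: E[X] = C(217, 3)·p³ ≈ 1679580 · 2.6545478e-03 ≈ 4458.52535.
Since α = 2/3 < 1, p = c/n^{2/3} ≫ 1/n is above the triangle threshold p ~ 1/n. Asymptotically E[X] ~ (c³/6)·n^{3(1−α)} = (5³/6)·n^{1} → ∞; triangles are abundant w.h.p.

E[X] ≈ 4458.52535; in regime p = Θ(1/n^{2/3}) E[X] diverges (above the triangle threshold p ~ 1/n).


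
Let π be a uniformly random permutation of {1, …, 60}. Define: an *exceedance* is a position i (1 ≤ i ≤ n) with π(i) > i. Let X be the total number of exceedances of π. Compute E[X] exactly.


Write X = Σ_{i=1}^{60} X_i, where X_i = 1_{π(i) > i}.
For each fixed i, π(i) is uniform over {1, …, 60} (marginal of a uniform permutation), so P[π(i) > i] = (n − i)/n. Summing: Σ_{i=1}^{60} (n − i)/n = (0 + 1 + … + 59)/60 = 60(60 − 1)/(2·60) = (60 − 1)/2.
Hence E[X] = Σ_{i=1}^{60} (60 − i)/60 = 59/2 ≈ 29.5000.

E[X] = 59/2 = 29.5000.


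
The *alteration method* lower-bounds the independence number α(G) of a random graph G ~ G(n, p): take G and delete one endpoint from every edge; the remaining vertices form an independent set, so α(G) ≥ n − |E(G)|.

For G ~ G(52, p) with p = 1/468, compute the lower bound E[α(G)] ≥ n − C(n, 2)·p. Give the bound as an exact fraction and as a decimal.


E[|E(G)|] = C(52, 2)·p = 1326 · (1/468) = 17/6.
E[α(G)] ≥ n − E[|E(G)|] = 52 − 17/6 = 295/6.
Numerically: ≈ 49.1667.
(This is only a lower bound; the true E[α(G)] may be larger.)

E[α(G)] ≥ 295/6 ≈ 49.1667.


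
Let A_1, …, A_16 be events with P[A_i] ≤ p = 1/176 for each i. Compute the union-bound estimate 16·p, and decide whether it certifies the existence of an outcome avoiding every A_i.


Union bound: P[∪_{i=1}^{16} A_i] ≤ Σ_i P[A_i] ≤ 16·p = 16·(1/176) = 1/11.
Numerically: 1/11 ≈ 0.0909091.
Is 1/11 < 1? YES.
Since P[∪ A_i] ≤ 1/11 < 1, the complement has P[∩ A_i^c] ≥ 1 − 1/11 = 10/11 > 0, so some outcome avoids every A_i.

16·p = 1/11 ≈ 0.0909091; existence CERTIFIED by the union bound.


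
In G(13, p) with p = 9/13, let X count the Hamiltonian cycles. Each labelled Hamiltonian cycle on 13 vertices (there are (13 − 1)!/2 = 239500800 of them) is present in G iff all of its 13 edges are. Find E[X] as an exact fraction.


K_13 has (13 − 1)!/2 = 239500800 labelled Hamiltonian cycles.
For each such Hamiltonian cycle H, let X_H = 1 if all 13 edges of H are present in G. Then P[X_H = 1] = p^{13} = (9/13)^{13} = 2541865828329/302875106592253.
By linearity of expectation: E[X] = Σ_H E[X_H] = 239500800 · p^{13} = 239500800 · 2541865828329/302875106592253 = 608778899377458163200/302875106592253.
Numerically: E[X] ≈ 2.01e+06.

E[X] = 239500800 · (9/13)^{13} = 608778899377458163200/302875106592253 ≈ 2.01e+06.


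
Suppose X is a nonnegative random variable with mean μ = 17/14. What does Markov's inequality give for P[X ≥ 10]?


μ = E[X] = 17/14, a = 10.
Markov: P[X ≥ 10] ≤ μ/a = (17/14)/10 = 17/140.
Numerically: ≈ 0.121429.
(Since a = 10 > μ = 1.214286, the bound 17/140 is < 1 and informative.)

P[X ≥ 10] ≤ 17/140 ≈ 0.121429.


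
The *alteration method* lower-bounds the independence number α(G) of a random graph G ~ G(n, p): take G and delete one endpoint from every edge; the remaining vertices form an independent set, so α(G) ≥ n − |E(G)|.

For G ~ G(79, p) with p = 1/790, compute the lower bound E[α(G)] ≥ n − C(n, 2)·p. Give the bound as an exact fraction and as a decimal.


E[|E(G)|] = C(79, 2)·p = 3081 · (1/790) = 39/10.
E[α(G)] ≥ n − E[|E(G)|] = 79 − 39/10 = 751/10.
Numerically: ≈ 75.100000.
(This is only a lower bound; the true E[α(G)] may be larger.)

E[α(G)] ≥ 751/10 ≈ 75.100000.


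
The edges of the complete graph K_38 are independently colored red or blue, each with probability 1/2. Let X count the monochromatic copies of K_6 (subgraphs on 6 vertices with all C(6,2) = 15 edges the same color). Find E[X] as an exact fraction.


Let X = Σ_S X_S over the C(38, 6) = 2760681 subsets S of size 6, where X_S = 1 if the K_6 on S is monochromatic.
For a fixed S, the K_6 on S has C(6, 2) = 15 edges. P[all 15 edges red] = (1/2)^15, and likewise for blue, so P[monochromatic] = 2·(1/2)^15 = 2^{1 − 15} = 1/16384.
By linearity of expectation: E[X] = C(38, 6) · 2^{1 − 15} = 2760681 · 1/16384 = 2760681/16384.
Numerically: E[X] ≈ 168.499.

E[X] = C(38,6)·2^(1−C(6,2)) = 2760681/16384 ≈ 168.499.


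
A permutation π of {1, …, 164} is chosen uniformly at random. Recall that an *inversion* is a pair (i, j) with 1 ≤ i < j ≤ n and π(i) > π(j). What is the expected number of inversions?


Write X = Σ X_I over the C(164, 2) = 13366 pairs i < j, with X_I the indicator of one inversion.
There are 13366 indicators.
For each fixed pair i < j, the values π(i) and π(j) are two distinct elements of {1, …, 164} in uniformly random order; by symmetry P[π(i) > π(j)] = 1/2.
By linearity: E[X] = 13366 · (1/2) = C(164, 2) · (1/2) = 13366/2 = 6683 ≈ 6683.00000.

E[X] = 6683 = 6683.00000.


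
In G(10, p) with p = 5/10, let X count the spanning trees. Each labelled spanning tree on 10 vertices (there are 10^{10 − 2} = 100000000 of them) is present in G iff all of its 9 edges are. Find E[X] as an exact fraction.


K_10 has 10^{10 − 2} = 100000000 labelled spanning trees.
For each such spanning tree H, let X_H = 1 if all 9 edges of H are present in G. Then P[X_H = 1] = p^{9} = (1/2)^{9} = 1/512.
By linearity of expectation: E[X] = Σ_H E[X_H] = 100000000 · p^{9} = 100000000 · 1/512 = 390625/2.
Numerically: E[X] ≈ 195312.

E[X] = 100000000 · (1/2)^{9} = 390625/2 ≈ 195312.


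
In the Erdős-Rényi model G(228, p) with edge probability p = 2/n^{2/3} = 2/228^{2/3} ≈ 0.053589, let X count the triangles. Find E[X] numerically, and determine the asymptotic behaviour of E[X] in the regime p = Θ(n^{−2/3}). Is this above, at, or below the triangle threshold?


Number of potential triangles: C(228, 3) = 1949476.
Each occurs with probability p³ ≈ (0.053589)³ ≈ 1.5389351e-04.
By linearity: E[X] = C(228, 3)·p³ ≈ 1949476 · 1.5389351e-04 ≈ 300.01170.
Since α = 2/3 < 1, p = c/n^{2/3} ≫ 1/n is above the triangle threshold p ~ 1/n. Asymptotically E[X] ~ (c³/6)·n^{3(1−α)} = (2³/6)·n^{1} → ∞; triangles are abundant w.h.p.

E[X] ≈ 300.01170; in regime p = Θ(1/n^{2/3}) E[X] diverges (above the triangle threshold p ~ 1/n).


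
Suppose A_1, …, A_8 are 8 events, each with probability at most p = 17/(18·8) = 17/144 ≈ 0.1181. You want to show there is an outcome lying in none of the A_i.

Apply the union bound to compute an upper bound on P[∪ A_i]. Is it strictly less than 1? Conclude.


Union bound: P[∪_{i=1}^{8} A_i] ≤ Σ_i P[A_i] ≤ 8·p = 8·(17/144) = 17/18.
Numerically: 17/18 ≈ 0.9444.
Is 17/18 < 1? YES.
Since P[∪ A_i] ≤ 17/18 < 1, the complement has P[∩ A_i^c] ≥ 1 − 17/18 = 1/18 > 0, so some outcome avoids every A_i.

8·p = 17/18 ≈ 0.9444; existence CERTIFIED by the union bound.


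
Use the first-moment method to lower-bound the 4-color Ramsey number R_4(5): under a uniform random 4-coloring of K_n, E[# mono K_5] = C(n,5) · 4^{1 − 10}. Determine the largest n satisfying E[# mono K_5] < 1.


We need C(n, 5) · 4^{1 − 10} < 1, i.e. C(n, 5) < 4^{10 − 1} = 262144.
Check values of n near the boundary:
  n = 32: C(32, 5) = 201376; 201376 < 262144? YES
  n = 33: C(33, 5) = 237336; 237336 < 262144? YES
  n = 34: C(34, 5) = 278256; 278256 < 262144? NO
  n = 35: C(35, 5) = 324632; 324632 < 262144? NO
  n = 36: C(36, 5) = 376992; 376992 < 262144? NO
The largest n with C(n, 5) < 262144 is n = 33 (where E[X] = 29667/32768 ≈ 0.9053650). Hence R_4(5) > 33, i.e. R_4(5) ≥ 34.

Largest n = 33; hence R_4(5) > 33.


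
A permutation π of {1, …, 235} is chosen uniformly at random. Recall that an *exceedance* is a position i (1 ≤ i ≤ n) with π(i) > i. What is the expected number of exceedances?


Write X = Σ_{i=1}^{235} X_i, where X_i = 1_{π(i) > i}.
For each fixed i, π(i) is uniform over {1, …, 235} (marginal of a uniform permutation), so P[π(i) > i] = (n − i)/n. Summing: Σ_{i=1}^{235} (n − i)/n = (0 + 1 + … + 234)/235 = 235(235 − 1)/(2·235) = (235 − 1)/2.
Hence E[X] = Σ_{i=1}^{235} (235 − i)/235 = 117 ≈ 117.000000.

E[X] = 117 = 117.000000.


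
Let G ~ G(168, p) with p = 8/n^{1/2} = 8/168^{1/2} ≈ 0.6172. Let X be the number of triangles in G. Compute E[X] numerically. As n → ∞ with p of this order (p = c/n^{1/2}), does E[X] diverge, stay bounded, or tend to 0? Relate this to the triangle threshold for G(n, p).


Number of potential triangles: C(168, 3) = 776216.
Each occurs with probability p³ ≈ (0.6172)³ ≈ 2.351289e-01.
By linearity: E[X] = C(168, 3)·p³ ≈ 776216 · 2.351289e-01 ≈ 182510.8253.
Since α = 1/2 < 1, p = c/n^{1/2} ≫ 1/n is above the triangle threshold p ~ 1/n. Asymptotically E[X] ~ (c³/6)·n^{3(1−α)} = (8³/6)·n^{1.5} → ∞; triangles are abundant w.h.p.

E[X] ≈ 182510.8253; in regime p = Θ(1/n^{1/2}) E[X] diverges (above the triangle threshold p ~ 1/n).


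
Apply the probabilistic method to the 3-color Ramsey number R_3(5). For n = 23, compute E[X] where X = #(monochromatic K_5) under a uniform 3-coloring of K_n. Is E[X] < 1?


E[X] = C(23, 5) · 3^{1 − 10} = 33649 · 3^{−9} = 33649/19683.
As a reduced fraction: E[X] = 33649/19683 ≈ 1.709546.
Is E[X] < 1? NO.
Since E[X] ≥ 1, the first-moment bound is inconclusive at n = 23; it does NOT by itself certify R_3(5) > 23.

E[X] = 33649/19683 ≈ 1.709546; E[X] ≥ 1; first-moment method inconclusive here.


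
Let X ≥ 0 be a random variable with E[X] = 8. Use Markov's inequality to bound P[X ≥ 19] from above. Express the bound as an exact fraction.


μ = E[X] = 8, a = 19.
Markov: P[X ≥ 19] ≤ μ/a = (8)/19 = 8/19.
Numerically: ≈ 0.421.
(Since a = 19 > μ = 8.000, the bound 8/19 is < 1 and informative.)

P[X ≥ 19] ≤ 8/19 ≈ 0.421.


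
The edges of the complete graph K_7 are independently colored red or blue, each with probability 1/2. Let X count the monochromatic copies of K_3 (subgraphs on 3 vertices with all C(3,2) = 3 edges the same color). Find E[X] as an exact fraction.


Let X = Σ_S X_S over the C(7, 3) = 35 subsets S of size 3, where X_S = 1 if the K_3 on S is monochromatic.
For a fixed S, the K_3 on S has C(3, 2) = 3 edges. P[all 3 edges red] = (1/2)^3, and likewise for blue, so P[monochromatic] = 2·(1/2)^3 = 2^{1 − 3} = 1/4.
By linearity of expectation: E[X] = C(7, 3) · 2^{1 − 3} = 35 · 1/4 = 35/4.
Numerically: E[X] ≈ 8.750000.

E[X] = C(7,3)·2^(1−C(3,2)) = 35/4 ≈ 8.750000.


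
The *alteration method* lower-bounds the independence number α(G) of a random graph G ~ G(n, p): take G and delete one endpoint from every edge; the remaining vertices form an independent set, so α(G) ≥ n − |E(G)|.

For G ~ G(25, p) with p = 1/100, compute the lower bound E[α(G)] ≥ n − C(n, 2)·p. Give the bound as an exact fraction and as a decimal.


E[|E(G)|] = C(25, 2)·p = 300 · (1/100) = 3.
E[α(G)] ≥ n − E[|E(G)|] = 25 − 3 = 22.
Numerically: ≈ 22.0000.
(This is only a lower bound; the true E[α(G)] may be larger.)

E[α(G)] ≥ 22 ≈ 22.0000.
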